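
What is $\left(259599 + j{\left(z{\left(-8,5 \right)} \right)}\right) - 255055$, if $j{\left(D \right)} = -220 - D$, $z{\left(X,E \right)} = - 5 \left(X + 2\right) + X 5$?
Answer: $4334$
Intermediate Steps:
$z{\left(X,E \right)} = -10$ ($z{\left(X,E \right)} = - 5 \left(2 + X\right) + 5 X = \left(-10 - 5 X\right) + 5 X = -10$)
$\left(259599 + j{\left(z{\left(-8,5 \right)} \right)}\right) - 255055 = \left(259599 - 210\right) - 255055 = 259389 - 255055 = 4334$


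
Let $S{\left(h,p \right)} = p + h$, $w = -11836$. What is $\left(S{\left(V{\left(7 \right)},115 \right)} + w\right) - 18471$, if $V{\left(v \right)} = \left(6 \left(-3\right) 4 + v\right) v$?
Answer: $-30647$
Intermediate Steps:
$V{\left(v \right)} = v \left(-72 + v\right)$ ($V{\left(v \right)} = \left(\left(-18\right) 4 + v\right) v = \left(-72 + v\right) v = v \left(-72 + v\right)$)
$S{\left(h,p \right)} = h + p$
$\left(S{\left(V{\left(7 \right)},115 \right)} + w\right) - 18471 = \left(\left(7 \left(-72 + 7\right) + 115\right) - 11836\right) - 18471 = \left(\left(7 \left(-65\right) + 115\right) - 11836\right) - 18471 = \left(\left(-455 + 115\right) - 11836\right) - 18471 = \left(-340 - 11836\right) - 18471 = -12176 - 18471 = -30647$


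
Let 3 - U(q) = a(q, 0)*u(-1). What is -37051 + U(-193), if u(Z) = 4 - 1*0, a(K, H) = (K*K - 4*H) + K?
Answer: -185272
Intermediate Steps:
a(K, H) = K + K**2 - 4*H (a(K, H) = (K**2 - 4*H) + K = K + K**2 - 4*H)
u(Z) = 4 (u(Z) = 4 + 0 = 4)
U(q) = 3 - 4*q - 4*q**2 (U(q) = 3 - (q + q**2 - 4*0)*4 = 3 - (q + q**2 + 0)*4 = 3 - (q + q**2)*4 = 3 - (4*q + 4*q**2) = 3 + (-4*q - 4*q**2) = 3 - 4*q - 4*q**2)
-37051 + U(-193) = -37051 + (3 - 4*(-193) - 4*(-193)**2) = -37051 + (3 + 772 - 4*37249) = -37051 + (3 + 772 - 148996) = -37051 - 148221 = -185272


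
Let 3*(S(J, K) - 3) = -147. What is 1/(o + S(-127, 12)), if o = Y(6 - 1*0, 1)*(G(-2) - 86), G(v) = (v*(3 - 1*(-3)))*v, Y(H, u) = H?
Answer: -1/418 ≈ -0.0023923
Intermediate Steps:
G(v) = 6*v² (G(v) = (v*(3 + 3))*v = (v*6)*v = (6*v)*v = 6*v²)
S(J, K) = -46 (S(J, K) = 3 + (⅓)*(-147) = 3 - 49 = -46)
o = -372 (o = (6 - 1*0)*(6*(-2)² - 86) = (6 + 0)*(6*4 - 86) = 6*(24 - 86) = 6*(-62) = -372)
1/(o + S(-127, 12)) = 1/(-372 - 46) = 1/(-418) = -1/418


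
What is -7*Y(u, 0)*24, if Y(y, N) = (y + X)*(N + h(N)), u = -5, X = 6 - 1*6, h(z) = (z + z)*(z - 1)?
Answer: 0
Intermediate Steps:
h(z) = 2*z*(-1 + z) (h(z) = (2*z)*(-1 + z) = 2*z*(-1 + z))
X = 0 (X = 6 - 6 = 0)
Y(y, N) = y*(N + 2*N*(-1 + N)) (Y(y, N) = (y + 0)*(N + 2*N*(-1 + N)) = y*(N + 2*N*(-1 + N)))
-7*Y(u, 0)*24 = -0*(-5)*(-1 + 2*0)*24 = -0*(-5)*(-1 + 0)*24 = -0*(-5)*(-1)*24 = -7*0*24 = 0*24 = 0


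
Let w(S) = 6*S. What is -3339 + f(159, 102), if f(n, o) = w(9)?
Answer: -3285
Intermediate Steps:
f(n, o) = 54 (f(n, o) = 6*9 = 54)
-3339 + f(159, 102) = -3339 + 54 = -3285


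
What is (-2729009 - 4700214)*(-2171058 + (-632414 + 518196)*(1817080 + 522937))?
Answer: 1985639877357662372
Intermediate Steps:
(-2729009 - 4700214)*(-2171058 + (-632414 + 518196)*(1817080 + 522937)) = -7429223*(-2171058 - 114218*2340017) = -7429223*(-2171058 - 267272061706) = -7429223*(-267274232764) = 1985639877357662372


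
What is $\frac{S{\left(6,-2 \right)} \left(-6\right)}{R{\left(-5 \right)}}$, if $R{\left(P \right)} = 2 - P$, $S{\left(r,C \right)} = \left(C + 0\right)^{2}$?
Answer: $- \frac{24}{7} \approx -3.4286$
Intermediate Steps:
$S{\left(r,C \right)} = C^{2}$
$\frac{S{\left(6,-2 \right)} \left(-6\right)}{R{\left(-5 \right)}} = \frac{\left(-2\right)^{2} \left(-6\right)}{2 - -5} = \frac{4 \left(-6\right)}{2 + 5} = - \frac{24}{7}$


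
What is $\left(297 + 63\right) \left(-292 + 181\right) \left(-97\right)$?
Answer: $3876120$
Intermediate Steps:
$\left(297 + 63\right) \left(-292 + 181\right) \left(-97\right) = 360 \left(-111\right) \left(-97\right) = \left(-39960\right) \left(-97\right) = 3876120$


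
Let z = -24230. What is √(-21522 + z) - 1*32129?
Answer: -32129 + 2*I*√11438 ≈ -32129.0 + 213.9*I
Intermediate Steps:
√(-21522 + z) - 1*32129 = √(-21522 - 24230) - 1*32129 = √(-45752) - 32129 = 2*I*√11438 - 32129 = -32129 + 2*I*√11438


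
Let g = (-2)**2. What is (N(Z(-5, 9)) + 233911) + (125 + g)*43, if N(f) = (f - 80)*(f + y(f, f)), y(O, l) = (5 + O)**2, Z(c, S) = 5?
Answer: 231583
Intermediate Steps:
g = 4
N(f) = (-80 + f)*(f + (5 + f)**2) (N(f) = (f - 80)*(f + (5 + f)**2) = (-80 + f)*(f + (5 + f)**2))
(N(Z(-5, 9)) + 233911) + (125 + g)*43 = ((-2000 + 5**3 - 855*5 - 69*5**2) + 233911) + (125 + 4)*43 = ((-2000 + 125 - 4275 - 69*25) + 233911) + 129*43 = ((-2000 + 125 - 4275 - 1725) + 233911) + 5547 = (-7875 + 233911) + 5547 = 226036 + 5547 = 231583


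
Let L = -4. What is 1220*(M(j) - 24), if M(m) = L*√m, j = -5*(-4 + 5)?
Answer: -29280 - 4880*I*√5 ≈ -29280.0 - 10912.0*I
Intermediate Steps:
j = -5 (j = -5*1 = -5)
M(m) = -4*√m
1220*(M(j) - 24) = 1220*(-4*I*√5 - 24) = 1220*(-24 - 4*I*√5) = -29280 - 4880*I*√5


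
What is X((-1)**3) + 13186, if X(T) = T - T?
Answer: 13186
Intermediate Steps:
X(T) = 0
X((-1)**3) + 13186 = 0 + 13186 = 13186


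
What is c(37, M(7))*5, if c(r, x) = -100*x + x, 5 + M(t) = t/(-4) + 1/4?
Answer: 6435/2 ≈ 3217.5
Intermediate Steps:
M(t) = -19/4 - t/4 (M(t) = -5 + (t/(-4) + 1/4) = -5 + (t*(-¼) + 1*(¼)) = -5 + (-t/4 + ¼) = -5 + (¼ - t/4) = -19/4 - t/4)
c(r, x) = -99*x
c(37, M(7))*5 = -99*(-19/4 - ¼*7)*5 = -99*(-19/4 - 7/4)*5 = -99*(-13/2)*5 = (1287/2)*5 = 6435/2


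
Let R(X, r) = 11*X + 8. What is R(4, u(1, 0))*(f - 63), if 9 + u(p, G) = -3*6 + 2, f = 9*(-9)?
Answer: -7488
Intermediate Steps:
f = -81
u(p, G) = -25 (u(p, G) = -9 + (-3*6 + 2) = -9 + (-18 + 2) = -9 - 16 = -25)
R(X, r) = 8 + 11*X
R(4, u(1, 0))*(f - 63) = (8 + 11*4)*(-81 - 63) = (8 + 44)*(-144) = 52*(-144) = -7488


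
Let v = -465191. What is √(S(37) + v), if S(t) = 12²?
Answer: I*√465047 ≈ 681.94*I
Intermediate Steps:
S(t) = 144
√(S(37) + v) = √(144 - 465191) = √(-465047) = I*√465047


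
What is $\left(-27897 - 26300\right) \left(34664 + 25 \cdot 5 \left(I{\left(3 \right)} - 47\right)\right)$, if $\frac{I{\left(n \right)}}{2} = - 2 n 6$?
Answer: $-1072504433$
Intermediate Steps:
$I{\left(n \right)} = - 24 n$ ($I{\left(n \right)} = 2 - 2 n 6 = 2 \left(- 12 n\right) = - 24 n$)
$\left(-27897 - 26300\right) \left(34664 + 25 \cdot 5 \left(I{\left(3 \right)} - 47\right)\right) = \left(-27897 - 26300\right) \left(34664 + 25 \cdot 5 \left(\left(-24\right) 3 - 47\right)\right) = - 54197 \left(34664 + 125 \left(-72 - 47\right)\right) = - 54197 \left(34664 + 125 \left(-119\right)\right) = - 54197 \left(34664 - 14875\right) = \left(-54197\right) 19789 = -1072504433$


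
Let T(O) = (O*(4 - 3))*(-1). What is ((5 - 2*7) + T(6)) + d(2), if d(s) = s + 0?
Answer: -13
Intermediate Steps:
d(s) = s
T(O) = -O (T(O) = (O*1)*(-1) = O*(-1) = -O)
((5 - 2*7) + T(6)) + d(2) = ((5 - 2*7) - 1*6) + 2 = ((5 - 14) - 6) + 2 = (-9 - 6) + 2 = -15 + 2 = -13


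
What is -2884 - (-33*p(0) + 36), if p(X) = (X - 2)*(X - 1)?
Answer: -2854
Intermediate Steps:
p(X) = (-1 + X)*(-2 + X) (p(X) = (-2 + X)*(-1 + X) = (-1 + X)*(-2 + X))
-2884 - (-33*p(0) + 36) = -2884 - (-33*(2 + 0² - 3*0) + 36) = -2884 - (-33*(2 + 0 + 0) + 36) = -2884 - (-33*2 + 36) = -2884 - (-66 + 36) = -2884 - 1*(-30) = -2884 + 30 = -2854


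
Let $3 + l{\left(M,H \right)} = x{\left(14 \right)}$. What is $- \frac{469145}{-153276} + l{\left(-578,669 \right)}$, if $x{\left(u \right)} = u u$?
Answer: $\frac{30051413}{153276} \approx 196.06$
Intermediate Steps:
$x{\left(u \right)} = u^{2}$
$l{\left(M,H \right)} = 193$ ($l{\left(M,H \right)} = -3 + 14^{2} = -3 + 196 = 193$)
$- \frac{469145}{-153276} + l{\left(-578,669 \right)} = - \frac{469145}{-153276} + 193 = \left(-469145\right) \left(- \frac{1}{153276}\right) + 193 = \frac{469145}{153276} + 193 = \frac{30051413}{153276}$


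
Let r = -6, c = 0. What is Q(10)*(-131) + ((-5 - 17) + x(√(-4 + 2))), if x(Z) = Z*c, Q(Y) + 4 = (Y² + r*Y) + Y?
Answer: -6048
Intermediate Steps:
Q(Y) = -4 + Y² - 5*Y (Q(Y) = -4 + ((Y² - 6*Y) + Y) = -4 + (Y² - 5*Y) = -4 + Y² - 5*Y)
x(Z) = 0 (x(Z) = Z*0 = 0)
Q(10)*(-131) + ((-5 - 17) + x(√(-4 + 2))) = (-4 + 10² - 5*10)*(-131) + ((-5 - 17) + 0) = (-4 + 100 - 50)*(-131) + (-22 + 0) = 46*(-131) - 22 = -6026 - 22 = -6048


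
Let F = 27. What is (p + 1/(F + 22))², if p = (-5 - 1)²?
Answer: 3115225/2401 ≈ 1297.5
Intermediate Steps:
p = 36 (p = (-6)² = 36)
(p + 1/(F + 22))² = (36 + 1/(27 + 22))² = (36 + 1/49)² = (1765/49)² = 3115225/2401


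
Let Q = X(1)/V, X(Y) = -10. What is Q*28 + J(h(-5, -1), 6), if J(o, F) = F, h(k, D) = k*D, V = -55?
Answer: 122/11 ≈ 11.091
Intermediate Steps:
h(k, D) = D*k
Q = 2/11 (Q = -10/(-55) = -10*(-1/55) = 2/11 ≈ 0.18182)
Q*28 + J(h(-5, -1), 6) = (2/11)*28 + 6 = 56/11 + 6 = 122/11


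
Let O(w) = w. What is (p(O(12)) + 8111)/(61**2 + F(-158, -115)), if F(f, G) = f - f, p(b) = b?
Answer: 8123/3721 ≈ 2.1830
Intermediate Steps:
F(f, G) = 0
(p(O(12)) + 8111)/(61**2 + F(-158, -115)) = (12 + 8111)/(61**2 + 0) = 8123/(3721 + 0) = 8123/3721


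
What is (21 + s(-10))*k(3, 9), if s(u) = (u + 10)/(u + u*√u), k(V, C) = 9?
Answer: 189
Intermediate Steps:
s(u) = (10 + u)/(u + u^(3/2))
(21 + s(-10))*k(3, 9) = (21 + (10 - 10)/(-10 + (-10)^(3/2)))*9 = (21 + 0/(-10 - 10*I*√10))*9 = (21 + 0)*9 = 21*9 = 189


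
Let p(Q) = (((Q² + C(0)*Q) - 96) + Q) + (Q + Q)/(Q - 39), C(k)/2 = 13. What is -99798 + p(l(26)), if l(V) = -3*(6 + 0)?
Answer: -1901052/19 ≈ -1.0006e+5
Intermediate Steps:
l(V) = -18 (l(V) = -3*6 = -18)
C(k) = 26 (C(k) = 2*13 = 26)
p(Q) = -96 + Q² + 27*Q + 2*Q/(-39 + Q) (p(Q) = (((Q² + 26*Q) - 96) + Q) + (Q + Q)/(Q - 39) = ((-96 + Q² + 26*Q) + Q) + (2*Q)/(-39 + Q) = (-96 + Q² + 27*Q) + 2*Q/(-39 + Q) = -96 + Q² + 27*Q + 2*Q/(-39 + Q))
-99798 + p(l(26)) = -99798 + (3744 + (-18)³ - 1147*(-18) - 12*(-18)²)/(-39 - 18) = -99798 + (3744 - 5832 + 20646 - 12*324)/(-57) = -99798 - (3744 - 5832 + 20646 - 3888)/57 = -99798 - 1/57*14670 = -99798 - 4890/19 = -1901052/19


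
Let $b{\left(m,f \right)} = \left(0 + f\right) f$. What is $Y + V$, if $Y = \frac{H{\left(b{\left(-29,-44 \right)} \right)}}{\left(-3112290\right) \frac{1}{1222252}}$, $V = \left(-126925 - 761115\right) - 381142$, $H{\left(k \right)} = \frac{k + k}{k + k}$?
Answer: $- \frac{1975031834516}{1556145} \approx -1.2692 \cdot 10^{6}$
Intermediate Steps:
$b{\left(m,f \right)} = f^{2}$ ($b{\left(m,f \right)} = f f = f^{2}$)
$H{\left(k \right)} = 1$ ($H{\left(k \right)} = \frac{2 k}{2 k} = 2 k \frac{1}{2 k} = 1$)
$V = -1269182$ ($V = -888040 - 381142 = -1269182$)
$Y = - \frac{611126}{1556145}$ ($Y = 1 \frac{1}{\left(-3112290\right) \frac{1}{1222252}} = 1 \frac{1}{- \frac{1556145}{611126}} = 1 \left(- \frac{611126}{1556145}\right) = - \frac{611126}{1556145} \approx -0.39272$)
$Y + V = - \frac{611126}{1556145} - 1269182 = - \frac{1975031834516}{1556145}$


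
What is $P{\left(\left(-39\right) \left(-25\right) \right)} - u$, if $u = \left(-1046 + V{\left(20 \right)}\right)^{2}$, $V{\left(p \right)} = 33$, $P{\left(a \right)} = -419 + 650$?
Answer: $-1025938$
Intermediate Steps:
$P{\left(a \right)} = 231$
$u = 1026169$ ($u = \left(-1046 + 33\right)^{2} = \left(-1013\right)^{2} = 1026169$)
$P{\left(\left(-39\right) \left(-25\right) \right)} - u = 231 - 1026169 = -1025938$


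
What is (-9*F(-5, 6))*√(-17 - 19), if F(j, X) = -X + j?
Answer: 594*I ≈ 594.0*I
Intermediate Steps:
F(j, X) = j - X
(-9*F(-5, 6))*√(-17 - 19) = (-9*(-5 - 1*6))*√(-17 - 19) = (-9*(-5 - 6))*√(-36) = (-9*(-11))*(6*I) = 99*(6*I) = 594*I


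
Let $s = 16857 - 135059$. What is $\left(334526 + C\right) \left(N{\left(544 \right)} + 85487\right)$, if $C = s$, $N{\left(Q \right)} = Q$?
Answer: $18610570044$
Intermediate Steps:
$s = -118202$ ($s = 16857 - 135059 = -118202$)
$C = -118202$
$\left(334526 + C\right) \left(N{\left(544 \right)} + 85487\right) = \left(334526 - 118202\right) \left(544 + 85487\right) = 216324 \cdot 86031 = 18610570044$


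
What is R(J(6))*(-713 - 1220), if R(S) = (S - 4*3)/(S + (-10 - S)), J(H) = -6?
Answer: -17397/5 ≈ -3479.4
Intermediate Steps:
R(S) = 6/5 - S/10 (R(S) = (S - 12)/(-10) = (-12 + S)*(-⅒) = 6/5 - S/10)
R(J(6))*(-713 - 1220) = (6/5 - ⅒*(-6))*(-713 - 1220) = (6/5 + ⅗)*(-1933) = (9/5)*(-1933) = -17397/5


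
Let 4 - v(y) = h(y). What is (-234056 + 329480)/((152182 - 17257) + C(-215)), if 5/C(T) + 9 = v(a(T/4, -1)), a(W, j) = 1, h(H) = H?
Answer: 572544/809545 ≈ 0.70724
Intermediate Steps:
v(y) = 4 - y
C(T) = -⅚ (C(T) = 5/(-9 + (4 - 1*1)) = 5/(-9 + (4 - 1)) = 5/(-9 + 3) = 5/(-6) = 5*(-⅙) = -⅚)
(-234056 + 329480)/((152182 - 17257) + C(-215)) = (-234056 + 329480)/((152182 - 17257) - ⅚) = 95424/(134925 - ⅚) = 95424/(809545/6) = 95424*(6/809545) = 572544/809545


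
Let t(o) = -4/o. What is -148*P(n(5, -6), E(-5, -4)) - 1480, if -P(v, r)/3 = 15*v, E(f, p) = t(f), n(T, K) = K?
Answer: -41440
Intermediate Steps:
E(f, p) = -4/f
P(v, r) = -45*v
-148*P(n(5, -6), E(-5, -4)) - 1480 = -(-6660)*(-6) - 1480 = -148*270 - 1480 = -39960 - 1480 = -41440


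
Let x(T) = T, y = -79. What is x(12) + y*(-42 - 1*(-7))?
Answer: 2777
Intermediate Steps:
x(12) + y*(-42 - 1*(-7)) = 12 - 79*(-42 - 1*(-7)) = 12 - 79*(-42 + 7) = 12 - 79*(-35) = 12 + 2765 = 2777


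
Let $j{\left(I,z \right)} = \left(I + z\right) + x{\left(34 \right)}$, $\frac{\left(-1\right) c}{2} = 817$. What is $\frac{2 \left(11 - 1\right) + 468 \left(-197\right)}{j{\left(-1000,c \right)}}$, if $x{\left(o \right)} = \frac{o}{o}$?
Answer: $\frac{92176}{2633} \approx 35.008$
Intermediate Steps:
$c = -1634$ ($c = \left(-2\right) 817 = -1634$)
$x{\left(o \right)} = 1$
$j{\left(I,z \right)} = 1 + I + z$ ($j{\left(I,z \right)} = \left(I + z\right) + 1 = 1 + I + z$)
$\frac{2 \left(11 - 1\right) + 468 \left(-197\right)}{j{\left(-1000,c \right)}} = \frac{2 \left(11 - 1\right) + 468 \left(-197\right)}{1 - 1000 - 1634} = \frac{2 \cdot 10 - 92196}{-2633} = \left(20 - 92196\right) \left(- \frac{1}{2633}\right) = \left(-92176\right) \left(- \frac{1}{2633}\right) = \frac{92176}{2633}$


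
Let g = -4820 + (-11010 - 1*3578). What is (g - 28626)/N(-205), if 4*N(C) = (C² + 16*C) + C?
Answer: -1022/205 ≈ -4.9854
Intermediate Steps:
N(C) = C²/4 + 17*C/4 (N(C) = ((C² + 16*C) + C)/4 = (C² + 17*C)/4 = C²/4 + 17*C/4)
g = -19408 (g = -4820 + (-11010 - 3578) = -4820 - 14588 = -19408)
(g - 28626)/N(-205) = (-19408 - 28626)/(((¼)*(-205)*(17 - 205))) = -48034/((¼)*(-205)*(-188)) = -48034/9635 = -48034*1/9635 = -1022/205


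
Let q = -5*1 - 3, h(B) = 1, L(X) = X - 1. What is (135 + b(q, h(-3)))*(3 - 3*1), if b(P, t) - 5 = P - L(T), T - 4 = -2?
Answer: 0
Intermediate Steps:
T = 2 (T = 4 - 2 = 2)
L(X) = -1 + X
q = -8 (q = -5 - 3 = -8)
b(P, t) = 4 + P (b(P, t) = 5 + (P - (-1 + 2)) = 5 + (P - 1*1) = 5 + (P - 1) = 5 + (-1 + P) = 4 + P)
(135 + b(q, h(-3)))*(3 - 3*1) = (135 + (4 - 8))*(3 - 3*1) = (135 - 4)*(3 - 3) = 131*0 = 0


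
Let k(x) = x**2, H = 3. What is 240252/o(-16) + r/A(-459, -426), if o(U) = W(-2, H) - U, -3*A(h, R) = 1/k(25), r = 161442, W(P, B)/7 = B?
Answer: -11199798498/37 ≈ -3.0270e+8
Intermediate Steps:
W(P, B) = 7*B
A(h, R) = -1/1875 (A(h, R) = -1/(3*(25**2)) = -1/3/625 = -1/3*1/625 = -1/1875)
o(U) = 21 - U (o(U) = 7*3 - U = 21 - U)
240252/o(-16) + r/A(-459, -426) = 240252/(21 - 1*(-16)) + 161442/(-1/1875) = 240252/(21 + 16) + 161442*(-1875) = 240252/37 - 302703750 = -11199798498/37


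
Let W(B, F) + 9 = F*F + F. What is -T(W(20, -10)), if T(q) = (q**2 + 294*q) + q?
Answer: -30456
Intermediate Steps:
W(B, F) = -9 + F + F**2 (W(B, F) = -9 + (F*F + F) = -9 + (F**2 + F) = -9 + (F + F**2) = -9 + F + F**2)
T(q) = q**2 + 295*q
-T(W(20, -10)) = -(-9 - 10 + (-10)**2)*(295 + (-9 - 10 + (-10)**2)) = -(-9 - 10 + 100)*(295 + (-9 - 10 + 100)) = -81*(295 + 81) = -81*376 = -1*30456 = -30456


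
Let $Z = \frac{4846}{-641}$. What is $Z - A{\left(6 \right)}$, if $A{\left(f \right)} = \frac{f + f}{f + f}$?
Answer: $- \frac{5487}{641} \approx -8.5601$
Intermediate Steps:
$Z = - \frac{4846}{641}$ ($Z = 4846 \left(- \frac{1}{641}\right) = - \frac{4846}{641} \approx -7.5601$)
$A{\left(f \right)} = 1$ ($A{\left(f \right)} = \frac{2 f}{2 f} = 2 f \frac{1}{2 f} = 1$)
$Z - A{\left(6 \right)} = - \frac{4846}{641} - 1 = - \frac{5487}{641}$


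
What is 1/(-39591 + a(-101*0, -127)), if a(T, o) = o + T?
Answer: -1/39718 ≈ -2.5177e-5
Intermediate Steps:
a(T, o) = T + o
1/(-39591 + a(-101*0, -127)) = 1/(-39591 + (-101*0 - 127)) = 1/(-39591 + (0 - 127)) = 1/(-39591 - 127) = 1/(-39718) = -1/39718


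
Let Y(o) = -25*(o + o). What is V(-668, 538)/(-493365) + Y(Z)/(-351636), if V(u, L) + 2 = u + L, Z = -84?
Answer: -56269918/4819024865 ≈ -0.011677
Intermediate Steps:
V(u, L) = -2 + L + u (V(u, L) = -2 + (u + L) = -2 + (L + u) = -2 + L + u)
Y(o) = -50*o
V(-668, 538)/(-493365) + Y(Z)/(-351636) = (-2 + 538 - 668)/(-493365) - 50*(-84)/(-351636) = -132*(-1/493365) + 4200*(-1/351636) = 44/164455 - 350/29303 = -56269918/4819024865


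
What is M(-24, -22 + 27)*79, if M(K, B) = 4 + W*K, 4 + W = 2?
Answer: 4108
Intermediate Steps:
W = -2 (W = -4 + 2 = -2)
M(K, B) = 4 - 2*K
M(-24, -22 + 27)*79 = (4 - 2*(-24))*79 = (4 + 48)*79 = 52*79 = 4108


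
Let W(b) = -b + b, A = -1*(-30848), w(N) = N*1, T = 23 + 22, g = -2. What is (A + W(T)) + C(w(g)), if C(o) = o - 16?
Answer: 30830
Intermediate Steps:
T = 45
w(N) = N
C(o) = -16 + o
A = 30848
W(b) = 0
(A + W(T)) + C(w(g)) = (30848 + 0) + (-16 - 2) = 30848 - 18 = 30830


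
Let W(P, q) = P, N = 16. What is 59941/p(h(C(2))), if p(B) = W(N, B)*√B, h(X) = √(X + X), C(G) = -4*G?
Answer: -59941*I^(3/2)/32 ≈ 1324.5 - 1324.5*I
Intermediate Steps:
h(X) = √2*√X (h(X) = √(2*X) = √2*√X)
p(B) = 16*√B
59941/p(h(C(2))) = 59941/((16*√(√2*√(-4*2)))) = 59941/((16*√(√2*√(-8)))) = 59941/((16*√(√2*(2*I*√2)))) = 59941/((16*√(4*I))) = 59941/((16*(2*√I))) = 59941/((32*√I)) = 59941*(-I^(3/2)/32) = -59941*I^(3/2)/32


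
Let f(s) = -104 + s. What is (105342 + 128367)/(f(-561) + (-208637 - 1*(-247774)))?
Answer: 11129/1832 ≈ 6.0748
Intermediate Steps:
(105342 + 128367)/(f(-561) + (-208637 - 1*(-247774))) = (105342 + 128367)/((-104 - 561) + (-208637 - 1*(-247774))) = 233709/(-665 + (-208637 + 247774)) = 233709/(-665 + 39137) = 233709/38472 = 233709*(1/38472) = 11129/1832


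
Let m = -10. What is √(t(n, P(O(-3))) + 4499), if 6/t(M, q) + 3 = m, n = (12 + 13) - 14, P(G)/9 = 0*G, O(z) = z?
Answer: √760253/13 ≈ 67.071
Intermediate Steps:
P(G) = 0 (P(G) = 9*(0*G) = 9*0 = 0)
n = 11 (n = 25 - 14 = 11)
t(M, q) = -6/13 (t(M, q) = 6/(-3 - 10) = 6/(-13) = 6*(-1/13) = -6/13)
√(t(n, P(O(-3))) + 4499) = √(-6/13 + 4499) = √(58481/13) = √760253/13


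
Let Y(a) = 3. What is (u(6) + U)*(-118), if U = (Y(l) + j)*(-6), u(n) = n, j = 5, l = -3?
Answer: 4956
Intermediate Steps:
U = -48 (U = (3 + 5)*(-6) = 8*(-6) = -48)
(u(6) + U)*(-118) = (6 - 48)*(-118) = -42*(-118) = 4956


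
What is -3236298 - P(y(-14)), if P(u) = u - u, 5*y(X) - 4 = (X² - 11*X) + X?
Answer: -3236298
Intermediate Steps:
y(X) = ⅘ - 2*X + X²/5 (y(X) = ⅘ + ((X² - 11*X) + X)/5 = ⅘ + (X² - 10*X)/5 = ⅘ + (-2*X + X²/5) = ⅘ - 2*X + X²/5)
P(u) = 0
-3236298 - P(y(-14)) = -3236298 - 1*0 = -3236298 + 0 = -3236298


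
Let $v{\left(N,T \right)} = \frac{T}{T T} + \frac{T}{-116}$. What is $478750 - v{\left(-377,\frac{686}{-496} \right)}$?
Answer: $\frac{4724036256815}{9867424} \approx 4.7875 \cdot 10^{5}$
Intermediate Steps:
$v{\left(N,T \right)} = \frac{1}{T} - \frac{T}{116}$ ($v{\left(N,T \right)} = \frac{T}{T^{2}} + T \left(- \frac{1}{116}\right) = \frac{T}{T^{2}} - \frac{T}{116} = \frac{1}{T} - \frac{T}{116}$)
$478750 - v{\left(-377,\frac{686}{-496} \right)} = 478750 - \left(\frac{1}{686 \frac{1}{-496}} - \frac{686 \frac{1}{-496}}{116}\right) = 478750 - \left(\frac{1}{686 \left(- \frac{1}{496}\right)} - \frac{686 \left(- \frac{1}{496}\right)}{116}\right) = 478750 - \left(\frac{1}{- \frac{343}{248}} - - \frac{343}{28768}\right) = 478750 - \left(- \frac{248}{343} + \frac{343}{28768}\right) = 478750 - - \frac{7016815}{9867424} = 478750 + \frac{7016815}{9867424} = \frac{4724036256815}{9867424}$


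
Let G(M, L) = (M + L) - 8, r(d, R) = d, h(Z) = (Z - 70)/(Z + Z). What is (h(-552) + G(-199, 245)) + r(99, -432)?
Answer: 75935/552 ≈ 137.56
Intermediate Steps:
h(Z) = (-70 + Z)/(2*Z) (h(Z) = (-70 + Z)/((2*Z)) = (-70 + Z)*(1/(2*Z)) = (-70 + Z)/(2*Z))
G(M, L) = -8 + L + M (G(M, L) = (L + M) - 8 = -8 + L + M)
(h(-552) + G(-199, 245)) + r(99, -432) = ((1/2)*(-70 - 552)/(-552) + (-8 + 245 - 199)) + 99 = ((1/2)*(-1/552)*(-622) + 38) + 99 = (311/552 + 38) + 99 = 21287/552 + 99 = 75935/552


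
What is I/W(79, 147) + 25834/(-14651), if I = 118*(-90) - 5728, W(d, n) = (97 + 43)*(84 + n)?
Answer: -5484623/2417415 ≈ -2.2688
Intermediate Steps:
W(d, n) = 11760 + 140*n (W(d, n) = 140*(84 + n) = 11760 + 140*n)
I = -16348 (I = -10620 - 5728 = -16348)
I/W(79, 147) + 25834/(-14651) = -16348/(11760 + 140*147) + 25834/(-14651) = -16348/(11760 + 20580) + 25834*(-1/14651) = -16348/32340 - 25834/14651 = -16348*1/32340 - 25834/14651 = -4087/8085 - 25834/14651 = -5484623/2417415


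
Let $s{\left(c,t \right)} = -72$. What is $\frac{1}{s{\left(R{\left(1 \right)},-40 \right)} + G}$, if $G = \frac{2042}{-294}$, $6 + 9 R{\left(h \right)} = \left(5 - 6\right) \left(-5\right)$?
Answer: $- \frac{147}{11605} \approx -0.012667$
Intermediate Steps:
$R{\left(h \right)} = - \frac{1}{9}$ ($R{\left(h \right)} = - \frac{2}{3} + \frac{\left(5 - 6\right) \left(-5\right)}{9} = - \frac{2}{3} + \frac{\left(-1\right) \left(-5\right)}{9} = - \frac{2}{3} + \frac{1}{9} \cdot 5 = - \frac{2}{3} + \frac{5}{9} = - \frac{1}{9}$)
$G = - \frac{1021}{147}$ ($G = 2042 \left(- \frac{1}{294}\right) = - \frac{1021}{147} \approx -6.9456$)
$\frac{1}{s{\left(R{\left(1 \right)},-40 \right)} + G} = \frac{1}{-72 - \frac{1021}{147}} = \frac{1}{- \frac{11605}{147}} = - \frac{147}{11605}$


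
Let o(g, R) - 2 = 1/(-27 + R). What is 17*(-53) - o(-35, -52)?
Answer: -71336/79 ≈ -902.99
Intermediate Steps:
o(g, R) = 2 + 1/(-27 + R)
17*(-53) - o(-35, -52) = 17*(-53) - (-53 + 2*(-52))/(-27 - 52) = -901 - (-53 - 104)/(-79) = -901 - (-1)*(-157)/79 = -901 - 1*157/79 = -901 - 157/79 = -71336/79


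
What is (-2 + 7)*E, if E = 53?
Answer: 265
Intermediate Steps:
(-2 + 7)*E = (-2 + 7)*53 = 5*53 = 265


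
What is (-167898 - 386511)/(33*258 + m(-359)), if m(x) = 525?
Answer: -184803/3013 ≈ -61.335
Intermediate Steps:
(-167898 - 386511)/(33*258 + m(-359)) = (-167898 - 386511)/(33*258 + 525) = -554409/(8514 + 525) = -554409/9039 = -554409*1/9039 = -184803/3013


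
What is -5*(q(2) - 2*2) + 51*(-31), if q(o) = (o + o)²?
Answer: -1641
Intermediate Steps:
q(o) = 4*o² (q(o) = (2*o)² = 4*o²)
-5*(q(2) - 2*2) + 51*(-31) = -5*(4*2² - 2*2) + 51*(-31) = -5*(4*4 - 4) - 1581 = -5*(16 - 4) - 1581 = -5*12 - 1581 = -60 - 1581 = -1641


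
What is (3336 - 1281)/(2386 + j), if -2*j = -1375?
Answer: 1370/2049 ≈ 0.66862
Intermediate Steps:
j = 1375/2 (j = -1/2*(-1375) = 1375/2 ≈ 687.50)
(3336 - 1281)/(2386 + j) = (3336 - 1281)/(2386 + 1375/2) = 2055/(6147/2) = 2055*(2/6147) = 1370/2049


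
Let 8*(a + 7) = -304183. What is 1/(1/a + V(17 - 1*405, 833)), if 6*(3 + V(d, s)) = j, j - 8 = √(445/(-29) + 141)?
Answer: 51423794149/21985053814 + 354641261*√26419/21985053814 ≈ 4.9610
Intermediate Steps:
a = -304239/8 (a = -7 + (⅛)*(-304183) = -7 - 304183/8 = -304239/8 ≈ -38030.)
j = 8 + 2*√26419/29 (j = 8 + √(445/(-29) + 141) = 8 + √(445*(-1/29) + 141) = 8 + √(-445/29 + 141) = 8 + √(3644/29) = 8 + 2*√26419/29 ≈ 19.210)
V(d, s) = -5/3 + √26419/87 (V(d, s) = -3 + (8 + 2*√26419/29)/6 = -3 + (4/3 + √26419/87) = -5/3 + √26419/87)
1/(1/a + V(17 - 1*405, 833)) = 1/(1/(-304239/8) + (-5/3 + √26419/87)) = 1/(-8/304239 + (-5/3 + √26419/87)) = 1/(-507073/304239 + √26419/87)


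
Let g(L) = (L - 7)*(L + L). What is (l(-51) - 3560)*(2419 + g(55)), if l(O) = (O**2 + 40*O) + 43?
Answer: -22758244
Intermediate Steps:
l(O) = 43 + O**2 + 40*O
g(L) = 2*L*(-7 + L) (g(L) = (-7 + L)*(2*L) = 2*L*(-7 + L))
(l(-51) - 3560)*(2419 + g(55)) = ((43 + (-51)**2 + 40*(-51)) - 3560)*(2419 + 2*55*(-7 + 55)) = ((43 + 2601 - 2040) - 3560)*(2419 + 2*55*48) = (604 - 3560)*(2419 + 5280) = -2956*7699 = -22758244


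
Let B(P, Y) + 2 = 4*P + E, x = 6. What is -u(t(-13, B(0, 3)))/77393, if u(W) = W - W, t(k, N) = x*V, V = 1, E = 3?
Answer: 0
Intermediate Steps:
B(P, Y) = 1 + 4*P (B(P, Y) = -2 + (4*P + 3) = -2 + (3 + 4*P) = 1 + 4*P)
t(k, N) = 6 (t(k, N) = 6*1 = 6)
u(W) = 0
-u(t(-13, B(0, 3)))/77393 = -0/77393 = -1*0 = 0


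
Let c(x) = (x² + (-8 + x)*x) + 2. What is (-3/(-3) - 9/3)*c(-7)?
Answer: -312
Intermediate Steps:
c(x) = 2 + x² + x*(-8 + x) (c(x) = (x² + x*(-8 + x)) + 2 = 2 + x² + x*(-8 + x))
(-3/(-3) - 9/3)*c(-7) = (-3/(-3) - 9/3)*(2 - 8*(-7) + 2*(-7)²) = (-3*(-⅓) - 9*⅓)*(2 + 56 + 2*49) = (1 - 3)*(2 + 56 + 98) = -2*156 = -312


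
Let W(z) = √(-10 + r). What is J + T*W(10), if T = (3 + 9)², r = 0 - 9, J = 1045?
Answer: 1045 + 144*I*√19 ≈ 1045.0 + 627.68*I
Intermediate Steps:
r = -9
T = 144 (T = 12² = 144)
W(z) = I*√19 (W(z) = √(-10 - 9) = √(-19) = I*√19)
J + T*W(10) = 1045 + 144*(I*√19) = 1045 + 144*I*√19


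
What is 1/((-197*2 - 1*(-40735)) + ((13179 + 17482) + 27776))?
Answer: 1/98778 ≈ 1.0124e-5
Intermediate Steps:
1/((-197*2 - 1*(-40735)) + ((13179 + 17482) + 27776)) = 1/((-394 + 40735) + (30661 + 27776)) = 1/(40341 + 58437) = 1/98778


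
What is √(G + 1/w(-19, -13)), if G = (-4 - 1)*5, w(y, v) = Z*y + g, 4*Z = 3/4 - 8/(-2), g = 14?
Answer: I*√471417/137 ≈ 5.0117*I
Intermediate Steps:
Z = 19/16 (Z = (3/4 - 8/(-2))/4 = (3*(¼) - 8*(-½))/4 = (¾ + 4)/4 = (¼)*(19/4) = 19/16 ≈ 1.1875)
w(y, v) = 14 + 19*y/16 (w(y, v) = 19*y/16 + 14 = 14 + 19*y/16)
G = -25 (G = -5*5 = -25)
√(G + 1/w(-19, -13)) = √(-25 + 1/(14 + (19/16)*(-19))) = √(-25 + 1/(14 - 361/16)) = √(-25 + 1/(-137/16)) = √(-25 - 16/137) = √(-3441/137) = I*√471417/137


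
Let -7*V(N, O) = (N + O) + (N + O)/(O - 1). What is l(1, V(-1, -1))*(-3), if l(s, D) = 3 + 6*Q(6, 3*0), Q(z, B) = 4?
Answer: -81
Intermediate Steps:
V(N, O) = -N/7 - O/7 - (N + O)/(7*(-1 + O)) (V(N, O) = -((N + O) + (N + O)/(O - 1))/7 = -((N + O) + (N + O)/(-1 + O))/7 = -(N + O + (N + O)/(-1 + O))/7 = -N/7 - O/7 - (N + O)/(7*(-1 + O)))
l(s, D) = 27 (l(s, D) = 3 + 6*4 = 3 + 24 = 27)
l(1, V(-1, -1))*(-3) = 27*(-3) = -81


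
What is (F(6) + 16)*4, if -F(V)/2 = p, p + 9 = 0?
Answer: 136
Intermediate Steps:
p = -9 (p = -9 + 0 = -9)
F(V) = 18 (F(V) = -2*(-9) = 18)
(F(6) + 16)*4 = (18 + 16)*4 = 34*4 = 136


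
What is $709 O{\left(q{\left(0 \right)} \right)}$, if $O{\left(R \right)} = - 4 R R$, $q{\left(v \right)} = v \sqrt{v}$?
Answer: $0$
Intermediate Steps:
$q{\left(v \right)} = v^{\frac{3}{2}}$
$O{\left(R \right)} = - 4 R^{2}$
$709 O{\left(q{\left(0 \right)} \right)} = 709 \left(- 4 \left(0^{\frac{3}{2}}\right)^{2}\right) = 709 \left(- 4 \cdot 0^{2}\right) = 709 \left(\left(-4\right) 0\right) = 709 \cdot 0 = 0$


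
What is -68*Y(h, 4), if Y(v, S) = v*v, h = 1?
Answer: -68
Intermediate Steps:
Y(v, S) = v**2
-68*Y(h, 4) = -68*1**2 = -68*1 = -68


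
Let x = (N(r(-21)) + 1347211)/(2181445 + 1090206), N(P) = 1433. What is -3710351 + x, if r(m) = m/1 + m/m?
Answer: -12138972210857/3271651 ≈ -3.7104e+6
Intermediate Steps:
r(m) = 1 + m (r(m) = m*1 + 1 = m + 1 = 1 + m)
x = 1348644/3271651 (x = (1433 + 1347211)/(2181445 + 1090206) = 1348644/3271651 ≈ 0.41222)
-3710351 + x = -3710351 + 1348644/3271651 = -12138972210857/3271651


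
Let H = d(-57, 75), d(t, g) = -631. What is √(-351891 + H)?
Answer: I*√352522 ≈ 593.74*I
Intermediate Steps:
H = -631
√(-351891 + H) = √(-351891 - 631) = √(-352522) = I*√352522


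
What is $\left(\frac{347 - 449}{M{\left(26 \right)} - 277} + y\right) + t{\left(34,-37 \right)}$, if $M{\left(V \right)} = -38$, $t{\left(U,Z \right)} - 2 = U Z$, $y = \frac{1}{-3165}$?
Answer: $- \frac{9273171}{7385} \approx -1255.7$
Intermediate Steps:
$y = - \frac{1}{3165} \approx -0.00031596$
$t{\left(U,Z \right)} = 2 + U Z$
$\left(\frac{347 - 449}{M{\left(26 \right)} - 277} + y\right) + t{\left(34,-37 \right)} = \left(\frac{347 - 449}{-38 - 277} - \frac{1}{3165}\right) + \left(2 + 34 \left(-37\right)\right) = \left(- \frac{102}{-315} - \frac{1}{3165}\right) + \left(2 - 1258\right) = \left(\left(-102\right) \left(- \frac{1}{315}\right) - \frac{1}{3165}\right) - 1256 = \left(\frac{34}{105} - \frac{1}{3165}\right) - 1256 = \frac{2389}{7385} - 1256 = - \frac{9273171}{7385}$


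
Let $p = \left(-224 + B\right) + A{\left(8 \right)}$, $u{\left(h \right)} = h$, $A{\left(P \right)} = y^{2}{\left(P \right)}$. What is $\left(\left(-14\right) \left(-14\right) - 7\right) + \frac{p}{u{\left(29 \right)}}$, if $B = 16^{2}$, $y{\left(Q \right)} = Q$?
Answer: $\frac{5577}{29} \approx 192.31$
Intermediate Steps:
$B = 256$
$A{\left(P \right)} = P^{2}$
$p = 96$ ($p = \left(-224 + 256\right) + 8^{2} = 32 + 64 = 96$)
$\left(\left(-14\right) \left(-14\right) - 7\right) + \frac{p}{u{\left(29 \right)}} = \left(\left(-14\right) \left(-14\right) - 7\right) + \frac{1}{29} \cdot 96 = \left(196 - 7\right) + \frac{1}{29} \cdot 96 = 189 + \frac{96}{29} = \frac{5577}{29}$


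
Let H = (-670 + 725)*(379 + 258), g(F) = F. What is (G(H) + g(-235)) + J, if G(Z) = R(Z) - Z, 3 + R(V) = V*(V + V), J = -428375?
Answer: 2454438802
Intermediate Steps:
H = 35035 (H = 55*637 = 35035)
R(V) = -3 + 2*V² (R(V) = -3 + V*(V + V) = -3 + V*(2*V) = -3 + 2*V²)
G(Z) = -3 - Z + 2*Z² (G(Z) = (-3 + 2*Z²) - Z = -3 - Z + 2*Z²)
(G(H) + g(-235)) + J = ((-3 - 1*35035 + 2*35035²) - 235) - 428375 = ((-3 - 35035 + 2*1227451225) - 235) - 428375 = ((-3 - 35035 + 2454902450) - 235) - 428375 = (2454867412 - 235) - 428375 = 2454867177 - 428375 = 2454438802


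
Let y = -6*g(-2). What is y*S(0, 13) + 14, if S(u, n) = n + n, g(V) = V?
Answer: 326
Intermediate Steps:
S(u, n) = 2*n
y = 12 (y = -6*(-2) = 12)
y*S(0, 13) + 14 = 12*(2*13) + 14 = 12*26 + 14 = 312 + 14 = 326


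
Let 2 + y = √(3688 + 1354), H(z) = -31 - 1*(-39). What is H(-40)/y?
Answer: 8/2519 + 4*√5042/2519 ≈ 0.11593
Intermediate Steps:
H(z) = 8 (H(z) = -31 + 39 = 8)
y = -2 + √5042 (y = -2 + √(3688 + 1354) = -2 + √5042 ≈ 69.007)
H(-40)/y = 8/(-2 + √5042)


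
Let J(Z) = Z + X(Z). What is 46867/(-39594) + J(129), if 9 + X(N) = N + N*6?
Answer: 40457795/39594 ≈ 1021.8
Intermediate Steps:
X(N) = -9 + 7*N (X(N) = -9 + (N + N*6) = -9 + (N + 6*N) = -9 + 7*N)
J(Z) = -9 + 8*Z (J(Z) = Z + (-9 + 7*Z) = -9 + 8*Z)
46867/(-39594) + J(129) = 46867/(-39594) + (-9 + 8*129) = 46867*(-1/39594) + (-9 + 1032) = -46867/39594 + 1023 = 40457795/39594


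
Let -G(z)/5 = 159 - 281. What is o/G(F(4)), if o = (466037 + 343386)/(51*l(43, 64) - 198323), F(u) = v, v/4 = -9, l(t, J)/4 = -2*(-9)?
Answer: -809423/118737110 ≈ -0.0068169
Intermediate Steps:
l(t, J) = 72 (l(t, J) = 4*(-2*(-9)) = 4*18 = 72)
v = -36 (v = 4*(-9) = -36)
F(u) = -36
G(z) = 610 (G(z) = -5*(159 - 281) = -5*(-122) = 610)
o = -809423/194651 (o = (466037 + 343386)/(51*72 - 198323) = 809423/(3672 - 198323) = 809423/(-194651) = 809423*(-1/194651) = -809423/194651 ≈ -4.1583)
o/G(F(4)) = -809423/194651/610 = -809423/194651*1/610 = -809423/118737110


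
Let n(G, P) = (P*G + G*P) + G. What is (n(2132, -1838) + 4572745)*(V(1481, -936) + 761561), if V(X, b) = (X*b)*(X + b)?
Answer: 2462184658444445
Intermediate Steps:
n(G, P) = G + 2*G*P (n(G, P) = (G*P + G*P) + G = 2*G*P + G = G + 2*G*P)
V(X, b) = X*b*(X + b)
(n(2132, -1838) + 4572745)*(V(1481, -936) + 761561) = (2132*(1 + 2*(-1838)) + 4572745)*(1481*(-936)*(1481 - 936) + 761561) = (2132*(1 - 3676) + 4572745)*(1481*(-936)*545 + 761561) = (2132*(-3675) + 4572745)*(-755487720 + 761561) = (-7835100 + 4572745)*(-754726159) = -3262355*(-754726159) = 2462184658444445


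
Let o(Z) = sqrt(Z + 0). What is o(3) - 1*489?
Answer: -489 + sqrt(3) ≈ -487.27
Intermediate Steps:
o(Z) = sqrt(Z)
o(3) - 1*489 = sqrt(3) - 1*489 = sqrt(3) - 489 = -489 + sqrt(3)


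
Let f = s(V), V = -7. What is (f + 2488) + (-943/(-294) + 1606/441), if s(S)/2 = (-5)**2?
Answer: 320651/126 ≈ 2544.8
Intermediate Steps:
s(S) = 50 (s(S) = 2*(-5)**2 = 2*25 = 50)
f = 50
(f + 2488) + (-943/(-294) + 1606/441) = (50 + 2488) + (-943/(-294) + 1606/441) = 2538 + (-943*(-1/294) + 1606*(1/441)) = 2538 + (943/294 + 1606/441) = 2538 + 863/126 = 320651/126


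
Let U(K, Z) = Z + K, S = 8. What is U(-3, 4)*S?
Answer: 8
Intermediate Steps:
U(K, Z) = K + Z
U(-3, 4)*S = (-3 + 4)*8 = 1*8 = 8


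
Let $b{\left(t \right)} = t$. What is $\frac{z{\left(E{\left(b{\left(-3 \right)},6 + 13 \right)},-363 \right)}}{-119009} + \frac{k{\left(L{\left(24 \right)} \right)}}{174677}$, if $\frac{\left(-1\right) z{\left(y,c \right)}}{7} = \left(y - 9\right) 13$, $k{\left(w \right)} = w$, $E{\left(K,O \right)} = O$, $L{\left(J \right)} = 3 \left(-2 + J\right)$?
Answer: $\frac{166810664}{20788135093} \approx 0.0080243$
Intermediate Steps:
$L{\left(J \right)} = -6 + 3 J$
$z{\left(y,c \right)} = 819 - 91 y$ ($z{\left(y,c \right)} = - 7 \left(y - 9\right) 13 = - 7 \left(-9 + y\right) 13 = - 7 \left(-117 + 13 y\right) = 819 - 91 y$)
$\frac{z{\left(E{\left(b{\left(-3 \right)},6 + 13 \right)},-363 \right)}}{-119009} + \frac{k{\left(L{\left(24 \right)} \right)}}{174677} = \frac{819 - 91 \left(6 + 13\right)}{-119009} + \frac{-6 + 3 \cdot 24}{174677} = \left(819 - 1729\right) \left(- \frac{1}{119009}\right) + \left(-6 + 72\right) \frac{1}{174677} = \left(819 - 1729\right) \left(- \frac{1}{119009}\right) + 66 \cdot \frac{1}{174677} = \left(-910\right) \left(- \frac{1}{119009}\right) + \frac{66}{174677} = \frac{910}{119009} + \frac{66}{174677} = \frac{166810664}{20788135093}$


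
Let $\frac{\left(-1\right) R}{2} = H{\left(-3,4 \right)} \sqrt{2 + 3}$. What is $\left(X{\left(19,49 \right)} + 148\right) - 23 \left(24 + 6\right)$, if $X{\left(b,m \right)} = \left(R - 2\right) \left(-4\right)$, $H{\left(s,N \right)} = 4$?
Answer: $-534 + 32 \sqrt{5} \approx -462.45$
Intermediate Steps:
$R = - 8 \sqrt{5}$ ($R = - 2 \cdot 4 \sqrt{2 + 3} = - 2 \cdot 4 \sqrt{5} = - 8 \sqrt{5} \approx -17.889$)
$X{\left(b,m \right)} = 8 + 32 \sqrt{5}$ ($X{\left(b,m \right)} = \left(- 8 \sqrt{5} - 2\right) \left(-4\right) = \left(-2 - 8 \sqrt{5}\right) \left(-4\right) = 8 + 32 \sqrt{5}$)
$\left(X{\left(19,49 \right)} + 148\right) - 23 \left(24 + 6\right) = \left(\left(8 + 32 \sqrt{5}\right) + 148\right) - 23 \left(24 + 6\right) = \left(156 + 32 \sqrt{5}\right) - 690 = -534 + 32 \sqrt{5}$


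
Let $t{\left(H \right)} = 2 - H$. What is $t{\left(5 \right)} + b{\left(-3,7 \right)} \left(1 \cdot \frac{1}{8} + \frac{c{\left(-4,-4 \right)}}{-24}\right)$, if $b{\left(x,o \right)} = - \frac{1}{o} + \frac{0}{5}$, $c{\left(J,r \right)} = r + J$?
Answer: $- \frac{515}{168} \approx -3.0655$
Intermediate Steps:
$c{\left(J,r \right)} = J + r$
$b{\left(x,o \right)} = - \frac{1}{o}$ ($b{\left(x,o \right)} = - \frac{1}{o} + 0 \cdot \frac{1}{5} = - \frac{1}{o} + 0 = - \frac{1}{o}$)
$t{\left(5 \right)} + b{\left(-3,7 \right)} \left(1 \cdot \frac{1}{8} + \frac{c{\left(-4,-4 \right)}}{-24}\right) = \left(2 - 5\right) + - \frac{1}{7} \left(1 \cdot \frac{1}{8} + \frac{-4 - 4}{-24}\right) = \left(2 - 5\right) + \left(-1\right) \frac{1}{7} \left(1 \cdot \frac{1}{8} - - \frac{1}{3}\right) = -3 - \frac{\frac{1}{8} + \frac{1}{3}}{7} = -3 - \frac{11}{168} = - \frac{515}{168}$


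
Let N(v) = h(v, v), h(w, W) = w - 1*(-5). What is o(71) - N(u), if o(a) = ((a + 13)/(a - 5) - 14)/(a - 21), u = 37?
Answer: -2324/55 ≈ -42.255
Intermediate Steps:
h(w, W) = 5 + w (h(w, W) = w + 5 = 5 + w)
N(v) = 5 + v
o(a) = (-14 + (13 + a)/(-5 + a))/(-21 + a) (o(a) = ((13 + a)/(-5 + a) - 14)/(-21 + a) = (-14 + (13 + a)/(-5 + a))/(-21 + a))
o(71) - N(u) = (83 - 13*71)/(105 + 71² - 26*71) - (5 + 37) = (83 - 923)/(105 + 5041 - 1846) - 1*42 = -840/3300 - 42 = (1/3300)*(-840) - 42 = -14/55 - 42 = -2324/55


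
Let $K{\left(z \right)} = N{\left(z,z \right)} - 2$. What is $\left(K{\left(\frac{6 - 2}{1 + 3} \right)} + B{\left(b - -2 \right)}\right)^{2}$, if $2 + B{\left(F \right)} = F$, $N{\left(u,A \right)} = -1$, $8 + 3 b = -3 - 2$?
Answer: $\frac{484}{9} \approx 53.778$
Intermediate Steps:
$b = - \frac{13}{3}$ ($b = - \frac{8}{3} + \frac{-3 - 2}{3} = - \frac{8}{3} + \frac{1}{3} \left(-5\right) = - \frac{8}{3} - \frac{5}{3} = - \frac{13}{3} \approx -4.3333$)
$B{\left(F \right)} = -2 + F$
$K{\left(z \right)} = -3$ ($K{\left(z \right)} = -1 - 2 = -3$)
$\left(K{\left(\frac{6 - 2}{1 + 3} \right)} + B{\left(b - -2 \right)}\right)^{2} = \left(-3 - \frac{13}{3}\right)^{2} = \left(- \frac{22}{3}\right)^{2} = \frac{484}{9}$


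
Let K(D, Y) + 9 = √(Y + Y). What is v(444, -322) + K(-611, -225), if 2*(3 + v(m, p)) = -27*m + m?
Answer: -5784 + 15*I*√2 ≈ -5784.0 + 21.213*I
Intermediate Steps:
K(D, Y) = -9 + √2*√Y (K(D, Y) = -9 + √(Y + Y) = -9 + √(2*Y) = -9 + √2*√Y)
v(m, p) = -3 - 13*m (v(m, p) = -3 + (-27*m + m)/2 = -3 + (-26*m)/2 = -3 - 13*m)
v(444, -322) + K(-611, -225) = (-3 - 13*444) + (-9 + √2*√(-225)) = (-3 - 5772) + (-9 + √2*(15*I)) = -5775 + (-9 + 15*I*√2) = -5784 + 15*I*√2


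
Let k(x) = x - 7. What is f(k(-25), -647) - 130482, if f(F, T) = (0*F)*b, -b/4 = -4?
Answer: -130482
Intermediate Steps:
b = 16 (b = -4*(-4) = 16)
k(x) = -7 + x
f(F, T) = 0 (f(F, T) = (0*F)*16 = 0*16 = 0)
f(k(-25), -647) - 130482 = 0 - 130482 = -130482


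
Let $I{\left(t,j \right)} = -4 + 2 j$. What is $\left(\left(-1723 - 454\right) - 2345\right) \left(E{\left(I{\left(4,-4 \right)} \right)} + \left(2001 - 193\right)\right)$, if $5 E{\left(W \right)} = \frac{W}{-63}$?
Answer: $- \frac{122639224}{15} \approx -8.176 \cdot 10^{6}$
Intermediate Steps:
$E{\left(W \right)} = - \frac{W}{315}$ ($E{\left(W \right)} = \frac{W \frac{1}{-63}}{5} = \frac{W \left(- \frac{1}{63}\right)}{5} = \frac{\left(- \frac{1}{63}\right) W}{5} = - \frac{W}{315}$)
$\left(\left(-1723 - 454\right) - 2345\right) \left(E{\left(I{\left(4,-4 \right)} \right)} + \left(2001 - 193\right)\right) = \left(\left(-1723 - 454\right) - 2345\right) \left(- \frac{-4 + 2 \left(-4\right)}{315} + \left(2001 - 193\right)\right) = \left(\left(-1723 - 454\right) - 2345\right) \left(- \frac{-4 - 8}{315} + 1808\right) = \left(-2177 - 2345\right) \left(\left(- \frac{1}{315}\right) \left(-12\right) + 1808\right) = - 4522 \left(\frac{4}{105} + 1808\right) = \left(-4522\right) \frac{189844}{105} = - \frac{122639224}{15}$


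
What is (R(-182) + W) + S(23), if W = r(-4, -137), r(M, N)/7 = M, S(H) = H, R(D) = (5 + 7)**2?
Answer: 139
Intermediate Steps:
R(D) = 144 (R(D) = 12**2 = 144)
r(M, N) = 7*M
W = -28 (W = 7*(-4) = -28)
(R(-182) + W) + S(23) = (144 - 28) + 23 = 116 + 23 = 139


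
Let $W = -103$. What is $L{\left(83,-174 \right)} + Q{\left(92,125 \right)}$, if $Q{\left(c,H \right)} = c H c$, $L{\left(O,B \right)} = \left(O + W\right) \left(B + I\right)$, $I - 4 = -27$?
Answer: $1061940$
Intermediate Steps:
$I = -23$ ($I = 4 - 27 = -23$)
$L{\left(O,B \right)} = \left(-103 + O\right) \left(-23 + B\right)$ ($L{\left(O,B \right)} = \left(O - 103\right) \left(B - 23\right) = \left(-103 + O\right) \left(-23 + B\right)$)
$Q{\left(c,H \right)} = H c^{2}$ ($Q{\left(c,H \right)} = H c c = H c^{2}$)
$L{\left(83,-174 \right)} + Q{\left(92,125 \right)} = \left(2369 - -17922 - 1909 - 14442\right) + 125 \cdot 92^{2} = \left(2369 + 17922 - 1909 - 14442\right) + 125 \cdot 8464 = 3940 + 1058000 = 1061940$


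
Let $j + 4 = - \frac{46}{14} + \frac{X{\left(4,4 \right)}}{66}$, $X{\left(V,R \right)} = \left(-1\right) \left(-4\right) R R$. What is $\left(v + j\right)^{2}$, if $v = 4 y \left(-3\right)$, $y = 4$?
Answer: $\frac{157427209}{53361} \approx 2950.2$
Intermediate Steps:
$X{\left(V,R \right)} = 4 R^{2}$ ($X{\left(V,R \right)} = 4 R R = 4 R^{2}$)
$j = - \frac{1459}{231}$ ($j = -4 - \left(\frac{23}{7} - \frac{4 \cdot 4^{2}}{66}\right) = -4 - \left(\frac{23}{7} - 4 \cdot 16 \cdot \frac{1}{66}\right) = -4 + \left(- \frac{23}{7} + 64 \cdot \frac{1}{66}\right) = -4 + \left(- \frac{23}{7} + \frac{32}{33}\right) = -4 - \frac{535}{231} = - \frac{1459}{231} \approx -6.316$)
$v = -48$ ($v = 4 \cdot 4 \left(-3\right) = 16 \left(-3\right) = -48$)
$\left(v + j\right)^{2} = \left(-48 - \frac{1459}{231}\right)^{2} = \left(- \frac{12547}{231}\right)^{2} = \frac{157427209}{53361}$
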